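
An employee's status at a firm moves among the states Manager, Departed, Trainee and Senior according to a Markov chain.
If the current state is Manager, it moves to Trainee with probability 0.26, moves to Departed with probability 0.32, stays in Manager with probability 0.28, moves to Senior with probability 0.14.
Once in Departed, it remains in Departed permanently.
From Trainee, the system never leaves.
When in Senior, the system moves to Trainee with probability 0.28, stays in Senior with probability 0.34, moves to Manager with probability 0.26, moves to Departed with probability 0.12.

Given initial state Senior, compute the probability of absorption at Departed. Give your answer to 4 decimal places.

0.3865

Let h(s) be the probability of absorption at Departed starting from transient state s. Then h(Departed) = 1 and h(Trainee) = 0. By first-step analysis:
h(Manager) = 0.28·h(Manager) + 0.32·1 + 0.26·0 + 0.14·h(Senior)
h(Senior) = 0.26·h(Manager) + 0.12·1 + 0.28·0 + 0.34·h(Senior)
Solving: h(Manager) = 0.5196, h(Senior) = 0.3865.
Starting from Senior, the probability is 0.3865.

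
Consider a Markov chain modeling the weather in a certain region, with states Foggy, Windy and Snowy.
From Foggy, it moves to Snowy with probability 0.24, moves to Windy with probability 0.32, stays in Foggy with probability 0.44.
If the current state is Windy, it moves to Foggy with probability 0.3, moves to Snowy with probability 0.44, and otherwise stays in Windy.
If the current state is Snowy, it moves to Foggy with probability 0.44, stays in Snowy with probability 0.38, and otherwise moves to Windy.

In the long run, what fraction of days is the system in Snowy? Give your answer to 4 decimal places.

0.3389

Let the stationary distribution be π with π = πP and π_1 + π_2 + π_3 = 1.
π_1 = 0.44·π_1 + 0.3·π_2 + 0.44·π_3
π_2 = 0.32·π_1 + 0.26·π_2 + 0.18·π_3
Solving with the normalization constraint gives π = (0.4040, 0.2571, 0.3389).
So the stationary probability of Snowy is 0.3389.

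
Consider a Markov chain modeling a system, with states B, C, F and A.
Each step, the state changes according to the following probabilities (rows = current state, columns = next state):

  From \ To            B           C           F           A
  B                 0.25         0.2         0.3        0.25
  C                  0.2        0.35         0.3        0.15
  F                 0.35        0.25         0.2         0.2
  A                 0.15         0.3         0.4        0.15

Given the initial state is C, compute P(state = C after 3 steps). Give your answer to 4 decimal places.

Propagate the distribution vector 3 steps from C.
After 0 steps: (0.0000, 1.0000, 0.0000, 0.0000)
After 1 step: (0.2000, 0.3500, 0.3000, 0.1500)
After 2 steps: (0.2475, 0.2825, 0.2850, 0.1850)
After 3 steps: (0.2459, 0.2751, 0.2900, 0.1890)
P(in C after 3 steps) = 0.2751

0.2751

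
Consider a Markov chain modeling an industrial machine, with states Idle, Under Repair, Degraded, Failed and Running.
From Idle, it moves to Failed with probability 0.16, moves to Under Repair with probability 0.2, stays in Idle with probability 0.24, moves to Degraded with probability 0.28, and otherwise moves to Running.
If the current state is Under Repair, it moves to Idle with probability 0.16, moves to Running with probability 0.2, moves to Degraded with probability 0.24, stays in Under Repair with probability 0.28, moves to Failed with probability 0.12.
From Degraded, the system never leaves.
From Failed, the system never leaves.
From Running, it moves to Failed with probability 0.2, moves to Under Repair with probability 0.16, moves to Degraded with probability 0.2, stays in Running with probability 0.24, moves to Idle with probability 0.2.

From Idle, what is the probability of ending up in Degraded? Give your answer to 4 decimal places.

0.6215

Let h(s) be the probability of absorption at Degraded starting from transient state s. Then h(Degraded) = 1 and h(Failed) = 0. By first-step analysis:
h(Idle) = 0.24·h(Idle) + 0.2·h(Under Repair) + 0.28·1 + 0.16·0 + 0.12·h(Running)
h(Under Repair) = 0.16·h(Idle) + 0.28·h(Under Repair) + 0.24·1 + 0.12·0 + 0.2·h(Running)
h(Running) = 0.2·h(Idle) + 0.16·h(Under Repair) + 0.2·1 + 0.2·0 + 0.24·h(Running)
Solving: h(Idle) = 0.6215, h(Under Repair) = 0.6266, h(Running) = 0.5586.
Starting from Idle, the probability is 0.6215.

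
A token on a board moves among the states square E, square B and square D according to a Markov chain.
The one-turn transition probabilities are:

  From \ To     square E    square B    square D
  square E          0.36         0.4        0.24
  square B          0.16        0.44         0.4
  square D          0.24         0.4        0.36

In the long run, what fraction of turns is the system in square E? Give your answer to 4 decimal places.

Let the stationary distribution be π with π = πP and π_1 + π_2 + π_3 = 1.
π_1 = 0.36·π_1 + 0.16·π_2 + 0.24·π_3
π_2 = 0.4·π_1 + 0.44·π_2 + 0.4·π_3
Solving with the normalization constraint gives π = (0.2348, 0.4167, 0.3485).
So the stationary probability of square E is 0.2348.

0.2348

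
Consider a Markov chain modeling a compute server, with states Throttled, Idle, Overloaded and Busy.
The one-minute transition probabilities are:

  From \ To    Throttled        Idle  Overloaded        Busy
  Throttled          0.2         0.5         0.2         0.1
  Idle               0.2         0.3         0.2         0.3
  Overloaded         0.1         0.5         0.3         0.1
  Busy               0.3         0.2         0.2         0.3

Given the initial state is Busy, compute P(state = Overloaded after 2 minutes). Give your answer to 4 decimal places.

0.2200

Propagate the distribution vector 2 minutes from Busy.
After 0 minutes: (0.0000, 0.0000, 0.0000, 1.0000)
After 1 minute: (0.3000, 0.2000, 0.2000, 0.3000)
After 2 minutes: (0.2100, 0.3700, 0.2200, 0.2000)
P(in Overloaded after 2 minutes) = 0.2200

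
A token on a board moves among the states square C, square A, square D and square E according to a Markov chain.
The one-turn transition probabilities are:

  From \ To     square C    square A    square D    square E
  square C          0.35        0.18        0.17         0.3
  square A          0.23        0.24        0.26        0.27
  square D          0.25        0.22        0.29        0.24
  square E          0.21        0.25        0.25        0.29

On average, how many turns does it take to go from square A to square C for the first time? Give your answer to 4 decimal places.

Let t(s) be the expected number of turns to first reach square C from state s, with t(square C) = 0. Conditioning on the first turn:
t(square A) = 1 + 0.24·t(square A) + 0.26·t(square D) + 0.27·t(square E)
t(square D) = 1 + 0.22·t(square A) + 0.29·t(square D) + 0.24·t(square E)
t(square E) = 1 + 0.25·t(square A) + 0.25·t(square D) + 0.29·t(square E)
Solving: t(square A) = 4.3486, t(square D) = 4.2562, t(square E) = 4.4383.
Expected turns from square A to square C: 4.3486.

4.3486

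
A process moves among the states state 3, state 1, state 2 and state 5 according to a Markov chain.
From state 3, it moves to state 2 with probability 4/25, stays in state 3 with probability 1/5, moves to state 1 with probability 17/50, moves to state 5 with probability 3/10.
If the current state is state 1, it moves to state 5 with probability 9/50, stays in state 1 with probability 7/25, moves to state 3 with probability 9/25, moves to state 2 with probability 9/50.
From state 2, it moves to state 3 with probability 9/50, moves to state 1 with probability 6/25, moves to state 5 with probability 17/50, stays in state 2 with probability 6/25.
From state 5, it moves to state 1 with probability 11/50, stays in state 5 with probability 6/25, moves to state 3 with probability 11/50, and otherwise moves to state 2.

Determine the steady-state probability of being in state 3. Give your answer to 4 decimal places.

0.2439

Let the stationary distribution be π with π = πP and π_1 + π_2 + π_3 + π_4 = 1.
π_1 = 0.2·π_1 + 0.36·π_2 + 0.18·π_3 + 0.22·π_4
π_2 = 0.34·π_1 + 0.28·π_2 + 0.24·π_3 + 0.22·π_4
π_3 = 0.16·π_1 + 0.18·π_2 + 0.24·π_3 + 0.32·π_4
Solving with the normalization constraint gives π = (0.2439, 0.2700, 0.2252, 0.2610).
So the stationary probability of state 3 is 0.2439.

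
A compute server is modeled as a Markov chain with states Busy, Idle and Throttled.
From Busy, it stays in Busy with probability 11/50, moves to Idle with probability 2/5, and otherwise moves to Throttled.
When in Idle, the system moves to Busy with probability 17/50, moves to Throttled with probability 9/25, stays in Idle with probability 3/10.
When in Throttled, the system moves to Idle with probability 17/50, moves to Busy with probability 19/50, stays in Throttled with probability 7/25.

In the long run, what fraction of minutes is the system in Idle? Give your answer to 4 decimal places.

0.3451

Let the stationary distribution be π with π = πP and π_1 + π_2 + π_3 = 1.
π_1 = 0.22·π_1 + 0.34·π_2 + 0.38·π_3
π_2 = 0.4·π_1 + 0.3·π_2 + 0.34·π_3
Solving with the normalization constraint gives π = (0.3157, 0.3451, 0.3392).
So the stationary probability of Idle is 0.3451.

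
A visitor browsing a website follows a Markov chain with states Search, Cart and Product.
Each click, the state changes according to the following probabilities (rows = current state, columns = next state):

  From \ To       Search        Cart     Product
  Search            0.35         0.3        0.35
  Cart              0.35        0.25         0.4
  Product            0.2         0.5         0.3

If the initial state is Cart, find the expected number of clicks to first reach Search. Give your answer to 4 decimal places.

Let t(s) be the expected number of clicks to first reach Search from state s, with t(Search) = 0. Conditioning on the first click:
t(Cart) = 1 + 0.25·t(Cart) + 0.4·t(Product)
t(Product) = 1 + 0.5·t(Cart) + 0.3·t(Product)
Solving: t(Cart) = 3.3846, t(Product) = 3.8462.
Expected clicks from Cart to Search: 3.3846.

3.3846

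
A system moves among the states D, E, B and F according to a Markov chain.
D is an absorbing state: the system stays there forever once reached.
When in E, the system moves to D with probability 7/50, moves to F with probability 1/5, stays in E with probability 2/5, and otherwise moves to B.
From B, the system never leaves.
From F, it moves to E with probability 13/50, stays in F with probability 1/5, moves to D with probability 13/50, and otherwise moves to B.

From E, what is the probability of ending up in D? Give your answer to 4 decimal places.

Let h(s) be the probability of absorption at D starting from transient state s. Then h(D) = 1 and h(B) = 0. By first-step analysis:
h(E) = 0.14·1 + 0.4·h(E) + 0.26·0 + 0.2·h(F)
h(F) = 0.26·1 + 0.26·h(E) + 0.28·0 + 0.2·h(F)
Solving: h(E) = 0.3832, h(F) = 0.4495.
Starting from E, the probability is 0.3832.

0.3832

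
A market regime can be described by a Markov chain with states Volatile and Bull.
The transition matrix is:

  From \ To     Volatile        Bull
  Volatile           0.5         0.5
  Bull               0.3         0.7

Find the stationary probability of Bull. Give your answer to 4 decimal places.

0.6250

Let the stationary distribution be π with π = πP and π_1 + π_2 = 1.
π_1 = 0.5·π_1 + 0.3·π_2
Solving with the normalization constraint gives π = (0.3750, 0.6250).
So the stationary probability of Bull is 0.6250.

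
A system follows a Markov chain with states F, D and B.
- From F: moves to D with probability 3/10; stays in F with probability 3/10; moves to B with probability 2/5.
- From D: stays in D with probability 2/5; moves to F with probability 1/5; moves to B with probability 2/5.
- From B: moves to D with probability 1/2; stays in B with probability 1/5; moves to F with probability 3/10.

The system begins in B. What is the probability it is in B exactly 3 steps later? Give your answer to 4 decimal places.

0.3280

Propagate the distribution vector 3 steps from B.
After 0 steps: (0.0000, 0.0000, 1.0000)
After 1 step: (0.3000, 0.5000, 0.2000)
After 2 steps: (0.2500, 0.3900, 0.3600)
After 3 steps: (0.2610, 0.4110, 0.3280)
P(in B after 3 steps) = 0.3280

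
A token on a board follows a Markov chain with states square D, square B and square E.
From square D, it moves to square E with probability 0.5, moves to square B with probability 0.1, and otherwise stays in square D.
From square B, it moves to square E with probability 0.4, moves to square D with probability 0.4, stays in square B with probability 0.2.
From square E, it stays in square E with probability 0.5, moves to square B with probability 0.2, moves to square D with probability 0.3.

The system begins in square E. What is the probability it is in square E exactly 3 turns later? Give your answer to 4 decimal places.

0.4830

Propagate the distribution vector 3 turns from square E.
After 0 turns: (0.0000, 0.0000, 1.0000)
After 1 turn: (0.3000, 0.2000, 0.5000)
After 2 turns: (0.3500, 0.1700, 0.4800)
After 3 turns: (0.3520, 0.1650, 0.4830)
P(in square E after 3 turns) = 0.4830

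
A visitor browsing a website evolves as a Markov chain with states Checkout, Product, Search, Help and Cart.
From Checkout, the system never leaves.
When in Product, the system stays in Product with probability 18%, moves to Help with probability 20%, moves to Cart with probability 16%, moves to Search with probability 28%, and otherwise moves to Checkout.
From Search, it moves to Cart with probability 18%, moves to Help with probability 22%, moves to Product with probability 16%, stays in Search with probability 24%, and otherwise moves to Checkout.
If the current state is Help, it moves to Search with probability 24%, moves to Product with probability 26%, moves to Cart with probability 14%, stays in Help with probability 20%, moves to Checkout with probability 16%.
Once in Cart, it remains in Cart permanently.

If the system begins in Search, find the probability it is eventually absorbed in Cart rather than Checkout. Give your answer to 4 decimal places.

Let h(s) be the probability of absorption at Cart starting from transient state s. Then h(Cart) = 1 and h(Checkout) = 0. By first-step analysis:
h(Product) = 0.18·0 + 0.18·h(Product) + 0.28·h(Search) + 0.2·h(Help) + 0.16·1
h(Search) = 0.2·0 + 0.16·h(Product) + 0.24·h(Search) + 0.22·h(Help) + 0.18·1
h(Help) = 0.16·0 + 0.26·h(Product) + 0.24·h(Search) + 0.2·h(Help) + 0.14·1
Solving: h(Product) = 0.4708, h(Search) = 0.4719, h(Help) = 0.4696.
Starting from Search, the probability is 0.4719.

0.4719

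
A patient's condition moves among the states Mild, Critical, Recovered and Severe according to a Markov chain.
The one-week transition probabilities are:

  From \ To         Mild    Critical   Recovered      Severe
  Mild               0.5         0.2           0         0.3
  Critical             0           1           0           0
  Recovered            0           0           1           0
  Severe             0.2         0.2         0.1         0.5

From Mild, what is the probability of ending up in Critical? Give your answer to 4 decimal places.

Let h(s) be the probability of absorption at Critical starting from transient state s. Then h(Critical) = 1 and h(Recovered) = 0. By first-step analysis:
h(Mild) = 0.5·h(Mild) + 0.2·1 + 0.3·h(Severe)
h(Severe) = 0.2·h(Mild) + 0.2·1 + 0.1·0 + 0.5·h(Severe)
Solving: h(Mild) = 0.8421, h(Severe) = 0.7368.
Starting from Mild, the probability is 0.8421.

0.8421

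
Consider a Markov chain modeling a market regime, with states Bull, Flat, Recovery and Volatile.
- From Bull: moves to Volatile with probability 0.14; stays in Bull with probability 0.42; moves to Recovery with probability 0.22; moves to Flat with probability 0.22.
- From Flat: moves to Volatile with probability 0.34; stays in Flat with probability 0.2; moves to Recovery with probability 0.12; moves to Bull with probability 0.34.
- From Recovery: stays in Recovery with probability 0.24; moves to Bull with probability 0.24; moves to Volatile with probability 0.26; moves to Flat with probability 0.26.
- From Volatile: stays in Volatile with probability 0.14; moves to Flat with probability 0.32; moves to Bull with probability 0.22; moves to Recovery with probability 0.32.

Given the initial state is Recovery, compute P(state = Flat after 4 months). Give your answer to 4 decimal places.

Propagate the distribution vector 4 months from Recovery.
After 0 months: (0.0000, 0.0000, 1.0000, 0.0000)
After 1 month: (0.2400, 0.2600, 0.2400, 0.2600)
After 2 months: (0.3040, 0.2504, 0.2248, 0.2208)
After 3 months: (0.3153, 0.2461, 0.2215, 0.2171)
After 4 months: (0.3170, 0.2456, 0.2215, 0.2158)
P(in Flat after 4 months) = 0.2456

0.2456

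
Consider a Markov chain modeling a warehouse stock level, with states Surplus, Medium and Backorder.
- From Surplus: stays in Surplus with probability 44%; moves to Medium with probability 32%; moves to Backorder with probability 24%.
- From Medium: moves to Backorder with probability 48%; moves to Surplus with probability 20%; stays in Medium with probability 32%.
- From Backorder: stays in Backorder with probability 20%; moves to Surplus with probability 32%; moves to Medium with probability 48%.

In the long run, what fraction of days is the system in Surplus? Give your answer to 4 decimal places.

Let the stationary distribution be π with π = πP and π_1 + π_2 + π_3 = 1.
π_1 = 0.44·π_1 + 0.2·π_2 + 0.32·π_3
π_2 = 0.32·π_1 + 0.32·π_2 + 0.48·π_3
Solving with the normalization constraint gives π = (0.3131, 0.3706, 0.3163).
So the stationary probability of Surplus is 0.3131.

0.3131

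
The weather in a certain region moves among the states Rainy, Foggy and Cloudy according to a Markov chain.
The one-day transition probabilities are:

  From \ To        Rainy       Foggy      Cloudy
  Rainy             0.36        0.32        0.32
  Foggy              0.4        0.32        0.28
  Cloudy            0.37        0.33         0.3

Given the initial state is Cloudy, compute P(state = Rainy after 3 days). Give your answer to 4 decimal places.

Propagate the distribution vector 3 days from Cloudy.
After 0 days: (0.0000, 0.0000, 1.0000)
After 1 day: (0.3700, 0.3300, 0.3000)
After 2 days: (0.3762, 0.3230, 0.3008)
After 3 days: (0.3759, 0.3230, 0.3011)
P(in Rainy after 3 days) = 0.3759

0.3759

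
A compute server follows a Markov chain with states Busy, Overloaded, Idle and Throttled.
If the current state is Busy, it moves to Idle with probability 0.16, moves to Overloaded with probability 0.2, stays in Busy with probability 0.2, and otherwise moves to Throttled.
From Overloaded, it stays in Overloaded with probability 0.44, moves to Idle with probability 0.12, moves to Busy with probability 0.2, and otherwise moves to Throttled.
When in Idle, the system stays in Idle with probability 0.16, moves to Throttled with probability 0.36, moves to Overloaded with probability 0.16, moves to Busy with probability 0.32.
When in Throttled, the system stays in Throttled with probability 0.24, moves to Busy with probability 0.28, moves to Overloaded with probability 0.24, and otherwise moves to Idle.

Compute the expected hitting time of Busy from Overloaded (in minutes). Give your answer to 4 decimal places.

4.1737

Let t(s) be the expected number of minutes to first reach Busy from state s, with t(Busy) = 0. Conditioning on the first minute:
t(Overloaded) = 1 + 0.44·t(Overloaded) + 0.12·t(Idle) + 0.24·t(Throttled)
t(Idle) = 1 + 0.16·t(Overloaded) + 0.16·t(Idle) + 0.36·t(Throttled)
t(Throttled) = 1 + 0.24·t(Overloaded) + 0.24·t(Idle) + 0.24·t(Throttled)
Solving: t(Overloaded) = 4.1737, t(Idle) = 3.6017, t(Throttled) = 3.7712.
Expected minutes from Overloaded to Busy: 4.1737.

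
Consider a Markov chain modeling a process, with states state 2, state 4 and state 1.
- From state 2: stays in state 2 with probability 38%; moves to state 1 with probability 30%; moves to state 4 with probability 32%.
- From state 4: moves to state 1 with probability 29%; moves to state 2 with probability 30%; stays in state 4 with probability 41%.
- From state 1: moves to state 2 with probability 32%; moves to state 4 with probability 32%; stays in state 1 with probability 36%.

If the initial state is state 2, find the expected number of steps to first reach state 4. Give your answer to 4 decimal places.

3.1250

Let t(s) be the expected number of steps to first reach state 4 from state s, with t(state 4) = 0. Conditioning on the first step:
t(state 2) = 1 + 0.38·t(state 2) + 0.3·t(state 1)
t(state 1) = 1 + 0.32·t(state 2) + 0.36·t(state 1)
Solving: t(state 2) = 3.1250, t(state 1) = 3.1250.
Expected steps from state 2 to state 4: 3.1250.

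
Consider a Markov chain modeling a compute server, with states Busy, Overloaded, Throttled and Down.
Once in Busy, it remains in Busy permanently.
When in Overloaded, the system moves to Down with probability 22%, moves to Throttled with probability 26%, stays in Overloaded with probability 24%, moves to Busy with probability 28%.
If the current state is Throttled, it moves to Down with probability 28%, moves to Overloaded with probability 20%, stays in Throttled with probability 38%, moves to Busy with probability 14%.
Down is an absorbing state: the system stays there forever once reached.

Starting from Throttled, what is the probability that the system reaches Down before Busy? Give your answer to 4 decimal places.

0.6126

Let h(s) be the probability of absorption at Down starting from transient state s. Then h(Down) = 1 and h(Busy) = 0. By first-step analysis:
h(Overloaded) = 0.28·0 + 0.24·h(Overloaded) + 0.26·h(Throttled) + 0.22·1
h(Throttled) = 0.14·0 + 0.2·h(Overloaded) + 0.38·h(Throttled) + 0.28·1
Solving: h(Overloaded) = 0.4990, h(Throttled) = 0.6126.
Starting from Throttled, the probability is 0.6126.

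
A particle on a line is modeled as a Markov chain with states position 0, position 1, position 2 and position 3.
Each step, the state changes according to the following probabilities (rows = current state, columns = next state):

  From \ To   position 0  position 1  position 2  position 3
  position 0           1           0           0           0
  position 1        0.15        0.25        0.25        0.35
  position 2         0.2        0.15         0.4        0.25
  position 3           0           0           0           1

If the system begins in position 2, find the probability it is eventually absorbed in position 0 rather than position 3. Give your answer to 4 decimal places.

0.4182

Let h(s) be the probability of absorption at position 0 starting from transient state s. Then h(position 0) = 1 and h(position 3) = 0. By first-step analysis:
h(position 1) = 0.15·1 + 0.25·h(position 1) + 0.25·h(position 2) + 0.35·0
h(position 2) = 0.2·1 + 0.15·h(position 1) + 0.4·h(position 2) + 0.25·0
Solving: h(position 1) = 0.3394, h(position 2) = 0.4182.
Starting from position 2, the probability is 0.4182.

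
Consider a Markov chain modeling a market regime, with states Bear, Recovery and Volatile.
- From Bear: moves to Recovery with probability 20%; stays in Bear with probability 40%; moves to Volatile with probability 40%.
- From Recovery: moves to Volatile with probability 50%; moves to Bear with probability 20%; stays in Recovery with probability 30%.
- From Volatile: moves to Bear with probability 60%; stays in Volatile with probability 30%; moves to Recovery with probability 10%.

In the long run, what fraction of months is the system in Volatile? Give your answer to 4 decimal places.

Let the stationary distribution be π with π = πP and π_1 + π_2 + π_3 = 1.
π_1 = 0.4·π_1 + 0.2·π_2 + 0.6·π_3
π_2 = 0.2·π_1 + 0.3·π_2 + 0.1·π_3
Solving with the normalization constraint gives π = (0.4400, 0.1800, 0.3800).
So the stationary probability of Volatile is 0.3800.

0.3800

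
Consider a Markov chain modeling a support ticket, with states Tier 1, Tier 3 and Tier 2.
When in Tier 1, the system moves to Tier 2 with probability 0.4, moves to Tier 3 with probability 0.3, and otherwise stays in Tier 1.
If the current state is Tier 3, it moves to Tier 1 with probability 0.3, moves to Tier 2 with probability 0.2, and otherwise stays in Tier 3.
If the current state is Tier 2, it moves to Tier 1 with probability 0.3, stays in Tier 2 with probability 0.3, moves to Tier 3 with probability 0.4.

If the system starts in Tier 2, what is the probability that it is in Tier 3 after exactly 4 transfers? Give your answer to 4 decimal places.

Propagate the distribution vector 4 transfers from Tier 2.
After 0 transfers: (0.0000, 0.0000, 1.0000)
After 1 transfer: (0.3000, 0.4000, 0.3000)
After 2 transfers: (0.3000, 0.4100, 0.2900)
After 3 transfers: (0.3000, 0.4110, 0.2890)
After 4 transfers: (0.3000, 0.4111, 0.2889)
P(in Tier 3 after 4 transfers) = 0.4111

0.4111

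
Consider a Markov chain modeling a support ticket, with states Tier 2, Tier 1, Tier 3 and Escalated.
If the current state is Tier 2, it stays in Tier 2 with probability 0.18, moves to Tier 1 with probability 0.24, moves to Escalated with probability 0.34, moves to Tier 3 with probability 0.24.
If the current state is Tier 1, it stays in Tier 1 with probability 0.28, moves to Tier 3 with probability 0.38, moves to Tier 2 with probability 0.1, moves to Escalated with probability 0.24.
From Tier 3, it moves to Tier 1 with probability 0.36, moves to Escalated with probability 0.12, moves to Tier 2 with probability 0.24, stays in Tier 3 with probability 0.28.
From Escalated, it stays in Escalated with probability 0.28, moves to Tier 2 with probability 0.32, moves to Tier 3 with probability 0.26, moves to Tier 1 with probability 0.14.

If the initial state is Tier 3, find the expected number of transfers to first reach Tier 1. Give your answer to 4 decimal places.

Let t(s) be the expected number of transfers to first reach Tier 1 from state s, with t(Tier 1) = 0. Conditioning on the first transfer:
t(Tier 2) = 1 + 0.18·t(Tier 2) + 0.24·t(Tier 3) + 0.34·t(Escalated)
t(Tier 3) = 1 + 0.24·t(Tier 2) + 0.28·t(Tier 3) + 0.12·t(Escalated)
t(Escalated) = 1 + 0.32·t(Tier 2) + 0.26·t(Tier 3) + 0.28·t(Escalated)
Solving: t(Tier 2) = 4.1001, t(Tier 3) = 3.5015, t(Escalated) = 4.4756.
Expected transfers from Tier 3 to Tier 1: 3.5015.

3.5015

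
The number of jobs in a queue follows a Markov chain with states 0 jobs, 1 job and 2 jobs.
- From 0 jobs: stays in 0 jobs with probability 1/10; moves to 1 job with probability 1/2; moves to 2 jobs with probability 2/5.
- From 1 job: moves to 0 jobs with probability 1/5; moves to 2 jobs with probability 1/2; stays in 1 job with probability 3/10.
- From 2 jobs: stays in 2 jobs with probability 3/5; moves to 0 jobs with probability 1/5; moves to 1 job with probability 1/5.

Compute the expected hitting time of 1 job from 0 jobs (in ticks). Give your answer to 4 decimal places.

Let t(s) be the expected number of ticks to first reach 1 job from state s, with t(1 job) = 0. Conditioning on the first tick:
t(0 jobs) = 1 + 0.1·t(0 jobs) + 0.4·t(2 jobs)
t(2 jobs) = 1 + 0.2·t(0 jobs) + 0.6·t(2 jobs)
Solving: t(0 jobs) = 2.8571, t(2 jobs) = 3.9286.
Expected ticks from 0 jobs to 1 job: 2.8571.

2.8571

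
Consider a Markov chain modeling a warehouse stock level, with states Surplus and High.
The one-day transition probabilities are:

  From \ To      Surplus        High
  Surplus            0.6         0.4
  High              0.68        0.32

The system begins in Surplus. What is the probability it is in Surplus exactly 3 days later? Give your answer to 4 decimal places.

Propagate the distribution vector 3 days from Surplus.
After 0 days: (1.0000, 0.0000)
After 1 day: (0.6000, 0.4000)
After 2 days: (0.6320, 0.3680)
After 3 days: (0.6294, 0.3706)
P(in Surplus after 3 days) = 0.6294

0.6294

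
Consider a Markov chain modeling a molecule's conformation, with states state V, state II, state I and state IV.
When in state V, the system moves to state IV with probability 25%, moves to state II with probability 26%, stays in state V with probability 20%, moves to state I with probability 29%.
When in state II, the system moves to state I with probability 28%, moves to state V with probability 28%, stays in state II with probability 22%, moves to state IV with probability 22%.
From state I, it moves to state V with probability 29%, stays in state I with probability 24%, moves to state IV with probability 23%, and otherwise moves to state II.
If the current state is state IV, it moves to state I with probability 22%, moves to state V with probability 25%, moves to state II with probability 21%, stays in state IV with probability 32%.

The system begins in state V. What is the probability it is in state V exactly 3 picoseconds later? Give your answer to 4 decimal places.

0.2542

Propagate the distribution vector 3 picoseconds from state V.
After 0 picoseconds: (1.0000, 0.0000, 0.0000, 0.0000)
After 1 picosecond: (0.2000, 0.2600, 0.2900, 0.2500)
After 2 picoseconds: (0.2594, 0.2313, 0.2554, 0.2539)
After 3 picoseconds: (0.2542, 0.2329, 0.2571, 0.2557)
P(in state V after 3 picoseconds) = 0.2542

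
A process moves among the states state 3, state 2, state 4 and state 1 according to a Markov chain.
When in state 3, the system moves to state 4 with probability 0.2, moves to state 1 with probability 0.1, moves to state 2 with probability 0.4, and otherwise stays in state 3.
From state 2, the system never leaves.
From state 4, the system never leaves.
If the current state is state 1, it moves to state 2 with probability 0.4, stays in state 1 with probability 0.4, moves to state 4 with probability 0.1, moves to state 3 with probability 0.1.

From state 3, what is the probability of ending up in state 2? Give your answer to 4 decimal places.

0.6829

Let h(s) be the probability of absorption at state 2 starting from transient state s. Then h(state 2) = 1 and h(state 4) = 0. By first-step analysis:
h(state 3) = 0.3·h(state 3) + 0.4·1 + 0.2·0 + 0.1·h(state 1)
h(state 1) = 0.1·h(state 3) + 0.4·1 + 0.1·0 + 0.4·h(state 1)
Solving: h(state 3) = 0.6829, h(state 1) = 0.7805.
Starting from state 3, the probability is 0.6829.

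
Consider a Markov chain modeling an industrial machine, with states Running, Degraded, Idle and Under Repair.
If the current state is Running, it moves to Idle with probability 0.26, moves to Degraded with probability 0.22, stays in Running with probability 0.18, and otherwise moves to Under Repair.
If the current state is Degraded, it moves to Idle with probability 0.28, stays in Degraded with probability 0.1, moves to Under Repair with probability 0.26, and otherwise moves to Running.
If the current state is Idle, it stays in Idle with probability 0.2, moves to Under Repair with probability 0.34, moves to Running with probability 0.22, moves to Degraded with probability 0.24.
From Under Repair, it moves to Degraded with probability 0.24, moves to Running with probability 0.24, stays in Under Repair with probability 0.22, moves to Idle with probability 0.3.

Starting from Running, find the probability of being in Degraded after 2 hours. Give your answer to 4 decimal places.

Propagate the distribution vector 2 hours from Running.
After 0 hours: (1.0000, 0.0000, 0.0000, 0.0000)
After 1 hour: (0.1800, 0.2200, 0.2600, 0.3400)
After 2 hours: (0.2504, 0.2056, 0.2624, 0.2816)
P(in Degraded after 2 hours) = 0.2056

0.2056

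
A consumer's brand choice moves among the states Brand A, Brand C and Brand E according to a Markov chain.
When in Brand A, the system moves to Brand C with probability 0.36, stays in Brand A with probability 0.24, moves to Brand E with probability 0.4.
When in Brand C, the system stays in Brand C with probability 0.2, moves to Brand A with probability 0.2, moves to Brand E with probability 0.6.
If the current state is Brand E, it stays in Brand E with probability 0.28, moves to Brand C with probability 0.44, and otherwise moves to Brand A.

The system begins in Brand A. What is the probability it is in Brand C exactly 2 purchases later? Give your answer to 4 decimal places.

Sum over the intermediate state after 1 purchase:
P = P(Brand A→Brand A)·P(Brand A→Brand C) + P(Brand A→Brand C)·P(Brand C→Brand C) + P(Brand A→Brand E)·P(Brand E→Brand C)
  = 0.24×0.36 + 0.36×0.2 + 0.4×0.44
  = 0.0864 + 0.0720 + 0.1760 = 0.3344

0.3344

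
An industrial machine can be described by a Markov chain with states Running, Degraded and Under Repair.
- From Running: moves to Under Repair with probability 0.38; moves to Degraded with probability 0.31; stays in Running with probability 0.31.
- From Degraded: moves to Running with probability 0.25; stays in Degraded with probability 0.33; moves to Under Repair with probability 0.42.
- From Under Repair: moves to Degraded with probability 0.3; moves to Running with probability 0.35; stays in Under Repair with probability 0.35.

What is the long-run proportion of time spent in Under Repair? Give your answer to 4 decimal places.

0.3811

Let the stationary distribution be π with π = πP and π_1 + π_2 + π_3 = 1.
π_1 = 0.31·π_1 + 0.25·π_2 + 0.35·π_3
π_2 = 0.31·π_1 + 0.33·π_2 + 0.3·π_3
Solving with the normalization constraint gives π = (0.3065, 0.3124, 0.3811).
So the stationary probability of Under Repair is 0.3811.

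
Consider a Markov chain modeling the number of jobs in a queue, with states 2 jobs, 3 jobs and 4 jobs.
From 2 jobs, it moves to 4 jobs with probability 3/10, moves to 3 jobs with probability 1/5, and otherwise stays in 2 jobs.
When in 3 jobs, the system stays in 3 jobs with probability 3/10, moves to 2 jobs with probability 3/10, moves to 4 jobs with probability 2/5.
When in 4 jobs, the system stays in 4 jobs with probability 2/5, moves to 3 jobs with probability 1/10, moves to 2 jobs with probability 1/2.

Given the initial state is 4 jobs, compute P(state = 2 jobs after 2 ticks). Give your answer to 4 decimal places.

0.4800

Sum over the intermediate state after 1 tick:
P = P(4 jobs→2 jobs)·P(2 jobs→2 jobs) + P(4 jobs→3 jobs)·P(3 jobs→2 jobs) + P(4 jobs→4 jobs)·P(4 jobs→2 jobs)
  = 0.5×0.5 + 0.1×0.3 + 0.4×0.5
  = 0.2500 + 0.0300 + 0.2000 = 0.4800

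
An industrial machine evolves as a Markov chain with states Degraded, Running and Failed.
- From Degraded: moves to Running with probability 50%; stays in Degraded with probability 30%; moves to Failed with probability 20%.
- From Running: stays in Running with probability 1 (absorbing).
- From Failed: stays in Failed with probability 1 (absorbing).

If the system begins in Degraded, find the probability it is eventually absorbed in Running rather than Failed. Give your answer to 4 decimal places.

Let h(s) be the probability of absorption at Running starting from transient state s. Then h(Running) = 1 and h(Failed) = 0. By first-step analysis:
h(Degraded) = 0.3·h(Degraded) + 0.5·1 + 0.2·0
Solving: h(Degraded) = 0.7143.
Starting from Degraded, the probability is 0.7143.

0.7143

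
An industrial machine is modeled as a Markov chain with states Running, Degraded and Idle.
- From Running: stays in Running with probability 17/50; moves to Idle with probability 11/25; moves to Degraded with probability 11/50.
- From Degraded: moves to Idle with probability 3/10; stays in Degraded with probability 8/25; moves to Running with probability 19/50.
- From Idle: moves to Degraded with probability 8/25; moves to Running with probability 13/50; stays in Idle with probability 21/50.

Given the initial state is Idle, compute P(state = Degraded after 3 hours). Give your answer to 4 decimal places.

Propagate the distribution vector 3 hours from Idle.
After 0 hours: (0.0000, 0.0000, 1.0000)
After 1 hour: (0.2600, 0.3200, 0.4200)
After 2 hours: (0.3192, 0.2940, 0.3868)
After 3 hours: (0.3208, 0.2881, 0.3911)
P(in Degraded after 3 hours) = 0.2881

0.2881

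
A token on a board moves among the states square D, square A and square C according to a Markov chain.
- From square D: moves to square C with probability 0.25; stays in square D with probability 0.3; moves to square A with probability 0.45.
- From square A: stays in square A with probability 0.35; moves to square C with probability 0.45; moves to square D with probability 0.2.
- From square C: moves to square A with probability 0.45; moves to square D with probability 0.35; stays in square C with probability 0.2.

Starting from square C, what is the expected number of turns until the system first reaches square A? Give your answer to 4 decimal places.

Let t(s) be the expected number of turns to first reach square A from state s, with t(square A) = 0. Conditioning on the first turn:
t(square D) = 1 + 0.3·t(square D) + 0.25·t(square C)
t(square C) = 1 + 0.35·t(square D) + 0.2·t(square C)
Solving: t(square D) = 2.2222, t(square C) = 2.2222.
Expected turns from square C to square A: 2.2222.

2.2222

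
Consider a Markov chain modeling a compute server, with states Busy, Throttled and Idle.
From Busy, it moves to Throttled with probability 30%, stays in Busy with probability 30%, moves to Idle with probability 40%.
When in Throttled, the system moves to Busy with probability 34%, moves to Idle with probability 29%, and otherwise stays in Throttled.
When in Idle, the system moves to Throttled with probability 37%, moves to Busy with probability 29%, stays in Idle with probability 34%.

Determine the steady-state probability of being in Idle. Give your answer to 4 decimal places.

Let the stationary distribution be π with π = πP and π_1 + π_2 + π_3 = 1.
π_1 = 0.3·π_1 + 0.34·π_2 + 0.29·π_3
π_2 = 0.3·π_1 + 0.37·π_2 + 0.37·π_3
Solving with the normalization constraint gives π = (0.3105, 0.3483, 0.3412).
So the stationary probability of Idle is 0.3412.

0.3412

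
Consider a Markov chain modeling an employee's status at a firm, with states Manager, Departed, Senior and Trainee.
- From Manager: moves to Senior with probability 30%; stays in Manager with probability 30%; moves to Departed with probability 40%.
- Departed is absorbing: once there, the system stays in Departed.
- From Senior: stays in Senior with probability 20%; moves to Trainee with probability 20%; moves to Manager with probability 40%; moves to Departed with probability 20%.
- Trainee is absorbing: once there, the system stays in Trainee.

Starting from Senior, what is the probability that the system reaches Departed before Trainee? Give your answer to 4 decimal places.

0.6818

Let h(s) be the probability of absorption at Departed starting from transient state s. Then h(Departed) = 1 and h(Trainee) = 0. By first-step analysis:
h(Manager) = 0.3·h(Manager) + 0.4·1 + 0.3·h(Senior)
h(Senior) = 0.4·h(Manager) + 0.2·1 + 0.2·h(Senior) + 0.2·0
Solving: h(Manager) = 0.8636, h(Senior) = 0.6818.
Starting from Senior, the probability is 0.6818.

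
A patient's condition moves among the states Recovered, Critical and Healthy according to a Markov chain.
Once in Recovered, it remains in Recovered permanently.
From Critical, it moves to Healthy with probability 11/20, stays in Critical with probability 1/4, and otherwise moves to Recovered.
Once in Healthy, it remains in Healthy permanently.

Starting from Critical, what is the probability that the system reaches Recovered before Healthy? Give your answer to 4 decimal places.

Let h(s) be the probability of absorption at Recovered starting from transient state s. Then h(Recovered) = 1 and h(Healthy) = 0. By first-step analysis:
h(Critical) = 0.2·1 + 0.25·h(Critical) + 0.55·0
Solving: h(Critical) = 0.2667.
Starting from Critical, the probability is 0.2667.

0.2667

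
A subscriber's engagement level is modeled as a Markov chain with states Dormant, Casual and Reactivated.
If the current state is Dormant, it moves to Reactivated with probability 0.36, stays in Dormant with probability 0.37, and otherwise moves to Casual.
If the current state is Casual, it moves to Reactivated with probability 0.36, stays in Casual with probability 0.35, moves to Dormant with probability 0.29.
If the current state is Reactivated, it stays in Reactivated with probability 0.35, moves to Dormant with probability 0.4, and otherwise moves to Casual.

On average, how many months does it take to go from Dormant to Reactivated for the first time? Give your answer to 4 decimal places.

Let t(s) be the expected number of months to first reach Reactivated from state s, with t(Reactivated) = 0. Conditioning on the first month:
t(Dormant) = 1 + 0.37·t(Dormant) + 0.27·t(Casual)
t(Casual) = 1 + 0.29·t(Dormant) + 0.35·t(Casual)
Solving: t(Dormant) = 2.7778, t(Casual) = 2.7778.
Expected months from Dormant to Reactivated: 2.7778.

2.7778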